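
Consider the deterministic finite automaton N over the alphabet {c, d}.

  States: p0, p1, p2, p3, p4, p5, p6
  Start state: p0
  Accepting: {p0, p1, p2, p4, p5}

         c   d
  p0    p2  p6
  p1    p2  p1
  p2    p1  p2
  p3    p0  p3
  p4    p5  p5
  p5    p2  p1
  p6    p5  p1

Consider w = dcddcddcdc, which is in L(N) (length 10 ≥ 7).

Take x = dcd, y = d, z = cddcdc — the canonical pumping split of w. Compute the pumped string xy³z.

xy^3z = dcd·d·d·d·cddcdc = dcddddcddcdc.
Reading y = d takes N from p1 back to p1, so after x·y·y·y the machine is still in p1, and z then leads to the accepting state p2. Hence dcddddcddcdc ∈ L(N).

dcddddcddcdc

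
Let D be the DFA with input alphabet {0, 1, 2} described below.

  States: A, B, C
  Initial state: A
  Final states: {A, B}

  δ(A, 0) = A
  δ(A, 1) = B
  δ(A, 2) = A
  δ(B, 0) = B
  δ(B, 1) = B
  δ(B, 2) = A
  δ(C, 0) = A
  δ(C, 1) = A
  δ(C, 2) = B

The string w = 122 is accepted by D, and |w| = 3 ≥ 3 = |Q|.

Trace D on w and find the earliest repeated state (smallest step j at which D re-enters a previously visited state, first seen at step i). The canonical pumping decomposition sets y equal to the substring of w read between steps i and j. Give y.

Run of D on w = 1 2 2:
  step 0: A  (start)
  step 1: B  (read 1: A→B)
  step 2: A  (read 2: B→A)   ← first repeat (A seen earlier)
  step 3: A  (read 2: A→A)

So i = 0, j = 2, giving x = w[0:0] = ε, y = w[0:2] = 12, z = w[2:3] = 2.
Check: |xy| = 2 ≤ 3 and |y| = 2 ≥ 1. Reading y takes D from A back to A, so every xyⁱz is accepted.

12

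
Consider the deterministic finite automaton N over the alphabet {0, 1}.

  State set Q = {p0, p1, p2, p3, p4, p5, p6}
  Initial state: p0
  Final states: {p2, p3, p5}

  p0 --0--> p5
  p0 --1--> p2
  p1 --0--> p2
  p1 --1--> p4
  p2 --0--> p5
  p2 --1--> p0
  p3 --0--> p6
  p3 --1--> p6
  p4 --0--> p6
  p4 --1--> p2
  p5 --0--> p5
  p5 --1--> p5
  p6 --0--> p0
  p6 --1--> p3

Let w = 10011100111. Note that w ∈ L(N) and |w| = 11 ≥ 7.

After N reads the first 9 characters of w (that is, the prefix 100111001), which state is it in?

State sequence: p0 -1-> p2 -0-> p5 -0-> p5 -1-> p5 -1-> p5 -1-> p5 -0-> p5 -0-> p5 -1-> p5

After reading 9 characters, N is in state p5.
(This kind of state-tracing is the core of the pumping-lemma construction: with 7 states, pigeonhole forces a repeat within the first 7 steps.)

p5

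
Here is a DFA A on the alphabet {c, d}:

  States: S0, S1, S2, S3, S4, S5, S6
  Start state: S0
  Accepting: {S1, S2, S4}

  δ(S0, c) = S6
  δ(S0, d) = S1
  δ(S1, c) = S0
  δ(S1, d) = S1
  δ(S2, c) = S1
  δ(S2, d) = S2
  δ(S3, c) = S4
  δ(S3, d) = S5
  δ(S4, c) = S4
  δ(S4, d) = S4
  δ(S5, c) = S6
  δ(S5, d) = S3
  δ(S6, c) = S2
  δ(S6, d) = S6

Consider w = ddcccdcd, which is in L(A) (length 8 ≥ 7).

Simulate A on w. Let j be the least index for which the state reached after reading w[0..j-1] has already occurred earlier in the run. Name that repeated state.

State sequence: S0 -d-> S1 -d-> S1 -c-> S0 -c-> S6 -c-> S2 -d-> S2 -c-> S1 -d-> S1
First repeat at step 2: S1 was already visited.

The earliest repeat is at step j = 2: A is in S1, which it already visited at step i = 1.
Pumping length from the standard proof: p = 7 (the number of states). The repeated state found above gives |xy| = j ≤ 7 and |y| = j − i ≥ 1.

S1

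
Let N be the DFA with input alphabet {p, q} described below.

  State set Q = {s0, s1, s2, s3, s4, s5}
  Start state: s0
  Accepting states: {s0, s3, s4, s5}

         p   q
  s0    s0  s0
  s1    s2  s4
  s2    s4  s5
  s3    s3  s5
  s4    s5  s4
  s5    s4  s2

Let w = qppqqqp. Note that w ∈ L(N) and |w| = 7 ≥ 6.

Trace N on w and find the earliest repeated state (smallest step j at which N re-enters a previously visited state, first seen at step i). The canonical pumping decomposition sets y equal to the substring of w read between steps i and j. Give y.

q

State sequence: s0 -q-> s0 -p-> s0 -p-> s0 -q-> s0 -q-> s0 -q-> s0 -p-> s0
First repeat at step 1: s0 was already visited.

So i = 0, j = 1, giving x = w[0:0] = ε, y = w[0:1] = q, z = w[1:7] = ppqqqp.
Check: |xy| = 1 ≤ 6 and |y| = 1 ≥ 1. Reading y takes N from s0 back to s0, so every xyⁱz is accepted.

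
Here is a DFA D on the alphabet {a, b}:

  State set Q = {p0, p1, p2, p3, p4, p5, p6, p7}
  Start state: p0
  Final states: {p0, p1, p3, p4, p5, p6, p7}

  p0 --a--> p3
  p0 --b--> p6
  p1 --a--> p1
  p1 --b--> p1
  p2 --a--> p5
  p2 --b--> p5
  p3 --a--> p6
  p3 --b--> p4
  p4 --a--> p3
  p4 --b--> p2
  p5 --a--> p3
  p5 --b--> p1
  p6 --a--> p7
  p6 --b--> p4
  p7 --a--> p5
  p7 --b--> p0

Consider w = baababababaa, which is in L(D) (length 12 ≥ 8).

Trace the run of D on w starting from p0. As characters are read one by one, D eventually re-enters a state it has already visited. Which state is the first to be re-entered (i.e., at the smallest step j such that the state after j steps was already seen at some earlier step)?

State sequence: p0 -b-> p6 -a-> p7 -a-> p5 -b-> p1 -a-> p1 -b-> p1 -a-> p1 -b-> p1 -a-> p1 -b-> p1 -a-> p1 -a-> p1
First repeat at step 5: p1 was already visited.

The earliest repeat is at step j = 5: D is in p1, which it already visited at step i = 4.
Since D has 8 states, any run of length ≥ 8 visits 8+1 states, so by pigeonhole some state repeats within the first 8 steps — that repeat gives the pumpable loop.

p1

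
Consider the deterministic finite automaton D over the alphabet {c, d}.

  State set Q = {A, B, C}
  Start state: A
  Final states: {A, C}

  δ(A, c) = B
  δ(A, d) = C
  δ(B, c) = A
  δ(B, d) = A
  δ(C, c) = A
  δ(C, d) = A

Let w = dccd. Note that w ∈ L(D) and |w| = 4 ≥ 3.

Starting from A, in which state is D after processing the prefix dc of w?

State sequence: A -d-> C -c-> A

After reading 2 characters, D is in state A.

A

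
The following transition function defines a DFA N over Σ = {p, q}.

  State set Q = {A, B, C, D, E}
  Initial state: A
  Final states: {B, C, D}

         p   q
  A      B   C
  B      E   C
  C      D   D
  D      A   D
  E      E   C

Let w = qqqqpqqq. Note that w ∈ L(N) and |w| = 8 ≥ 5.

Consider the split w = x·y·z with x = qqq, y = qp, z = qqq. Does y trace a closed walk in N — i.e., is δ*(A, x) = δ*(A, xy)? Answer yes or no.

Run of N on the first 5 characters of w = q q q q p:
  step 0: A  (start)
  step 1: C  (read q: A→C)
  step 2: D  (read q: C→D)
  step 3: D  (read q: D→D)
  step 4: D  (read q: D→D)
  step 5: A  (read p: D→A)

After x (step 3): D. After xy (step 5): A.
They differ (D ≠ A), so y is not a cycle from the state after x; this split is not the one the pumping-lemma construction produces, and pumping y need not keep the string in L(N).

no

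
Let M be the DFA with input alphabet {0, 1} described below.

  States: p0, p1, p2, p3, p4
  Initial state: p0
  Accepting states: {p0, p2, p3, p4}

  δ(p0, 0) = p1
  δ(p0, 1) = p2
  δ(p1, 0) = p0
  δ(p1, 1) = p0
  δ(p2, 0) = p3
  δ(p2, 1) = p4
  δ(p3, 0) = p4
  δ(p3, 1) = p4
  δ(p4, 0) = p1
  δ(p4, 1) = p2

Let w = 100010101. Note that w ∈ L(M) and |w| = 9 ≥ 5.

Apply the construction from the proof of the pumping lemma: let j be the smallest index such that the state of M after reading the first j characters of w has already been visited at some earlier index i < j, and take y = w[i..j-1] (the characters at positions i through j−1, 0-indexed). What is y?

10001

State sequence: p0 -1-> p2 -0-> p3 -0-> p4 -0-> p1 -1-> p0 -0-> p1 -1-> p0 -0-> p1 -1-> p0
First repeat at step 5: p0 was already visited.

So i = 0, j = 5, giving x = w[0:0] = ε, y = w[0:5] = 10001, z = w[5:9] = 0101.
Check: |xy| = 5 ≤ 5 and |y| = 5 ≥ 1. Reading y takes M from p0 back to p0, so every xyⁱz is accepted.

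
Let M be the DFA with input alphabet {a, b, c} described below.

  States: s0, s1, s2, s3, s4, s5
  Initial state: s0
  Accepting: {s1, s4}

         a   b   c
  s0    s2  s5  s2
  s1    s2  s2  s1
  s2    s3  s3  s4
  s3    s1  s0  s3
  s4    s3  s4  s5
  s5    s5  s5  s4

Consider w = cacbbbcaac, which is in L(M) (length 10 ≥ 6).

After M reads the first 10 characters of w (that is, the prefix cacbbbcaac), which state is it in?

State sequence: s0 -c-> s2 -a-> s3 -c-> s3 -b-> s0 -b-> s5 -b-> s5 -c-> s4 -a-> s3 -a-> s1 -c-> s1

After reading 10 characters, M is in state s1.
(This kind of state-tracing is the core of the pumping-lemma construction: with 6 states, pigeonhole forces a repeat within the first 6 steps.)

s1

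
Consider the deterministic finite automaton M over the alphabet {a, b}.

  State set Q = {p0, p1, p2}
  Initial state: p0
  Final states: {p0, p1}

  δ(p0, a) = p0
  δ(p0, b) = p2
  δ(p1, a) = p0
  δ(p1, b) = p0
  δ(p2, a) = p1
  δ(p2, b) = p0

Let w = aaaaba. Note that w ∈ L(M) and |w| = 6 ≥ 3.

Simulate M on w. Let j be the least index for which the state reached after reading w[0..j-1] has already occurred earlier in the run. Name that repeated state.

Run of M on w = a a a a b a:
  step 0: p0  (start)
  step 1: p0  (read a: p0→p0)   ← first repeat (p0 seen earlier)
  step 2: p0  (read a: p0→p0)
  step 3: p0  (read a: p0→p0)
  step 4: p0  (read a: p0→p0)
  step 5: p2  (read b: p0→p2)
  step 6: p1  (read a: p2→p1)

The earliest repeat is at step j = 1: M is in p0, which it already visited at step i = 0.

p0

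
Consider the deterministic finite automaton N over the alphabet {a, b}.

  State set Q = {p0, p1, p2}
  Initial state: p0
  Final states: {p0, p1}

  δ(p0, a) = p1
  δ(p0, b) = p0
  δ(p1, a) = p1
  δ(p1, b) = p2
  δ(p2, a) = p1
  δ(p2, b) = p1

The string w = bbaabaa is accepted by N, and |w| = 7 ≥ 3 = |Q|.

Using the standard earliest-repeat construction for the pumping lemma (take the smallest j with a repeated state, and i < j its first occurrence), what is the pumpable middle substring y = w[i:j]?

b

State sequence: p0 -b-> p0 -b-> p0 -a-> p1 -a-> p1 -b-> p2 -a-> p1 -a-> p1
First repeat at step 1: p0 was already visited.

So i = 0, j = 1, giving x = w[0:0] = ε, y = w[0:1] = b, z = w[1:7] = baabaa.
Check: |xy| = 1 ≤ 3 and |y| = 1 ≥ 1. Reading y takes N from p0 back to p0, so every xyⁱz is accepted.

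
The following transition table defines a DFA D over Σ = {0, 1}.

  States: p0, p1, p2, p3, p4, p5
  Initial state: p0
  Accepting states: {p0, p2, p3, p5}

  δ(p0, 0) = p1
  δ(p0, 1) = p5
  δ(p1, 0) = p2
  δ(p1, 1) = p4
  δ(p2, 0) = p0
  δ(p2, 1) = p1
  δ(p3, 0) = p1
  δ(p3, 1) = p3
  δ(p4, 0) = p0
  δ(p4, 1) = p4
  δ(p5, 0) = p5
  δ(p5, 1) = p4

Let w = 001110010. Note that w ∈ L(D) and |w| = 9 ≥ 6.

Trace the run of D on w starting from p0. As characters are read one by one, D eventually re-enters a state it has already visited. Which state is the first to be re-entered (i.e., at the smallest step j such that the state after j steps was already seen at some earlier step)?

Run of D on w = 0 0 1 1 1 0 0 1 0:
  step 0: p0  (start)
  step 1: p1  (read 0: p0→p1)
  step 2: p2  (read 0: p1→p2)
  step 3: p1  (read 1: p2→p1)   ← first repeat (p1 seen earlier)
  step 4: p4  (read 1: p1→p4)
  step 5: p4  (read 1: p4→p4)
  step 6: p0  (read 0: p4→p0)
  step 7: p1  (read 0: p0→p1)
  step 8: p4  (read 1: p1→p4)
  step 9: p0  (read 0: p4→p0)

The earliest repeat is at step j = 3: D is in p1, which it already visited at step i = 1.
The DFA has 6 states, so the proof of the pumping lemma guarantees a repeated state among the first 6+1 visited; the segment between the two visits is the pumpable y.

p1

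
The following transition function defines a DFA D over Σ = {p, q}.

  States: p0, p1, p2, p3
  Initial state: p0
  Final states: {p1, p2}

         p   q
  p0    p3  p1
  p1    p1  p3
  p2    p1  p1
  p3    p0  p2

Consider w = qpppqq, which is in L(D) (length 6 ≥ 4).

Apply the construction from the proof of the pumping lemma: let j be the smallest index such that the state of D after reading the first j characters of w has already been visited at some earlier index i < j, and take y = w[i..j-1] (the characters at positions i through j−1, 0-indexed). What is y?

Run of D on w = q p p p q q:
  step 0: p0  (start)
  step 1: p1  (read q: p0→p1)
  step 2: p1  (read p: p1→p1)   ← first repeat (p1 seen earlier)
  step 3: p1  (read p: p1→p1)
  step 4: p1  (read p: p1→p1)
  step 5: p3  (read q: p1→p3)
  step 6: p2  (read q: p3→p2)

So i = 1, j = 2, giving x = w[0:1] = q, y = w[1:2] = p, z = w[2:6] = ppqq.
Check: |xy| = 2 ≤ 4 and |y| = 1 ≥ 1. Reading y takes D from p1 back to p1, so every xyⁱz is accepted.
With |Q| = 4, pigeonhole forces a state repeat no later than step 4; the substring read between the first and second visits to that state can be pumped.

p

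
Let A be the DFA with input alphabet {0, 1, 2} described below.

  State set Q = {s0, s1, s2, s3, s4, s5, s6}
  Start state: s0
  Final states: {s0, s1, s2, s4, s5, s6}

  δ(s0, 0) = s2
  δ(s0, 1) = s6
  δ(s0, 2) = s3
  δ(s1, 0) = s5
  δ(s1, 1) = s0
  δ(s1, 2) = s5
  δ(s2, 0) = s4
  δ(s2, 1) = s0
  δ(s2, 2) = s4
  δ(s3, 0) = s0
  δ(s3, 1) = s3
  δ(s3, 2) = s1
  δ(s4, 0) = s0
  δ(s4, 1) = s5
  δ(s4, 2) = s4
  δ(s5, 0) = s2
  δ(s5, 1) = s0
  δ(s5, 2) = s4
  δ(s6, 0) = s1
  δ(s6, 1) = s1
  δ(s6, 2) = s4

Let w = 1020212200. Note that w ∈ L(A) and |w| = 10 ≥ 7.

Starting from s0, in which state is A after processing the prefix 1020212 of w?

State sequence: s0 -1-> s6 -0-> s1 -2-> s5 -0-> s2 -2-> s4 -1-> s5 -2-> s4

After reading 7 characters, A is in state s4.

s4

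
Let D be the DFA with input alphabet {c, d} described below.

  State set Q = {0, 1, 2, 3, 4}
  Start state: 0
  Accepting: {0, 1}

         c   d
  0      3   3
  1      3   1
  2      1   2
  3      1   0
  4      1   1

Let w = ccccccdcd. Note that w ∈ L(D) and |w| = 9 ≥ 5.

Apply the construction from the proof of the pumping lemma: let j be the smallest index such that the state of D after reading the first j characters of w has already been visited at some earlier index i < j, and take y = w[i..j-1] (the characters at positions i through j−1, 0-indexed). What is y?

Run of D on w = c c c c c c d c d:
  step 0: 0  (start)
  step 1: 3  (read c: 0→3)
  step 2: 1  (read c: 3→1)
  step 3: 3  (read c: 1→3)   ← first repeat (3 seen earlier)
  step 4: 1  (read c: 3→1)
  step 5: 3  (read c: 1→3)
  step 6: 1  (read c: 3→1)
  step 7: 1  (read d: 1→1)
  step 8: 3  (read c: 1→3)
  step 9: 0  (read d: 3→0)

So i = 1, j = 3, giving x = w[0:1] = c, y = w[1:3] = cc, z = w[3:9] = cccdcd.
Check: |xy| = 3 ≤ 5 and |y| = 2 ≥ 1. Reading y takes D from 3 back to 3, so every xyⁱz is accepted.
The DFA has 5 states, so the proof of the pumping lemma guarantees a repeated state among the first 5+1 visited; the segment between the two visits is the pumpable y.

cc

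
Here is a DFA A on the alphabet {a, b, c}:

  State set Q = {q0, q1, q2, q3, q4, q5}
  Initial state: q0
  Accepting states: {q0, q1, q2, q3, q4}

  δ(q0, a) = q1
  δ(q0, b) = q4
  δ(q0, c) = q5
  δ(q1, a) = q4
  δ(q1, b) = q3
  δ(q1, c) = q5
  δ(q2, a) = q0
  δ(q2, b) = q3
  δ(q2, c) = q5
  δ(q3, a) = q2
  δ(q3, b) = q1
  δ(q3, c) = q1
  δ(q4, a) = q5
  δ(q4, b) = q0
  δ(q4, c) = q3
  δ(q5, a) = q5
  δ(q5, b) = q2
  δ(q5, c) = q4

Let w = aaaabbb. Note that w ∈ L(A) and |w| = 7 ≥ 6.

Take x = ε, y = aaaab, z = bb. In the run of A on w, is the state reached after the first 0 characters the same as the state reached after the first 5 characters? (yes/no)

no

Run of A on the first 5 characters of w = a a a a b:
  step 0: q0  (start)
  step 1: q1  (read a: q0→q1)
  step 2: q4  (read a: q1→q4)
  step 3: q5  (read a: q4→q5)
  step 4: q5  (read a: q5→q5)
  step 5: q2  (read b: q5→q2)

After x (step 0): q0. After xy (step 5): q2.
They differ (q0 ≠ q2), so y is not a cycle from the state after x; this split is not the one the pumping-lemma construction produces, and pumping y need not keep the string in L(A).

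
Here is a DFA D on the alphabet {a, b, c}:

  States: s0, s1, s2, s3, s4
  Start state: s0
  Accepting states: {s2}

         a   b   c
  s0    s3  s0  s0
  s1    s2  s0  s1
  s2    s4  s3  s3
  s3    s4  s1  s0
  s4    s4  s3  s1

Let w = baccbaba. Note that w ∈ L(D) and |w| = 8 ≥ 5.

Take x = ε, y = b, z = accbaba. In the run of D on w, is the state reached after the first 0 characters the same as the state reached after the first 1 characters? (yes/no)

yes

State sequence: s0 -b-> s0

After x (step 0): s0. After xy (step 1): s0.
They match, so y = b drives D around a cycle from s0 back to itself; pumping y any number of times keeps D in s0 before reading z, and xyⁱz ∈ L(D) for every i ≥ 0.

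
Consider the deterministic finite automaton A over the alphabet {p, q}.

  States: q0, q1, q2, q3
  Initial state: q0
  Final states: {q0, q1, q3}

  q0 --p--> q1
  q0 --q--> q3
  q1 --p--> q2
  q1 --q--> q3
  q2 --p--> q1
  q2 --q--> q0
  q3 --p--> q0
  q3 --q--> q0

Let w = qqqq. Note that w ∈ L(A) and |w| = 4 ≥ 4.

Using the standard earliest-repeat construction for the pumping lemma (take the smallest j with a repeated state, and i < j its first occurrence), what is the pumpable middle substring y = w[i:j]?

Run of A on w = q q q q:
  step 0: q0  (start)
  step 1: q3  (read q: q0→q3)
  step 2: q0  (read q: q3→q0)   ← first repeat (q0 seen earlier)
  step 3: q3  (read q: q0→q3)
  step 4: q0  (read q: q3→q0)

So i = 0, j = 2, giving x = w[0:0] = ε, y = w[0:2] = qq, z = w[2:4] = qq.
Check: |xy| = 2 ≤ 4 and |y| = 2 ≥ 1. Reading y takes A from q0 back to q0, so every xyⁱz is accepted.

qq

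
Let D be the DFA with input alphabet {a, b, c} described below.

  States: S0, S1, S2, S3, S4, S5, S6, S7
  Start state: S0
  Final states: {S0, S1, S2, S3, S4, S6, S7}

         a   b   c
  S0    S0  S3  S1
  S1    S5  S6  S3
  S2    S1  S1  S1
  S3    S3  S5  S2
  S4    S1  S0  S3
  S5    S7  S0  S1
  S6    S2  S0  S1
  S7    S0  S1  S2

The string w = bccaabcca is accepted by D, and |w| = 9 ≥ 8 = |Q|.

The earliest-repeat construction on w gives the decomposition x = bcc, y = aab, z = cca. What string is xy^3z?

bccaabaabaabcca

xy^3z = bcc·aab·aab·aab·cca = bccaabaabaabcca.
Reading y = aab takes D from S1 back to S1, so after x·y·y·y the machine is still in S1, and z then leads to the accepting state S1. Hence bccaabaabaabcca ∈ L(D).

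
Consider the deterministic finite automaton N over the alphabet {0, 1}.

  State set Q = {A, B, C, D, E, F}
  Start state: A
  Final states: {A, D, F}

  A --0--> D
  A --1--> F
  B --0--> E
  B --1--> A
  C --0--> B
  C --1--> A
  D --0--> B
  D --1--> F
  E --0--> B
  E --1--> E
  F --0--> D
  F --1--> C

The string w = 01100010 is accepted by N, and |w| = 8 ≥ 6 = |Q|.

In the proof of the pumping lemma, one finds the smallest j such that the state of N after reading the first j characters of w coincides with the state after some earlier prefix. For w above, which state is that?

B

Run of N on w = 0 1 1 0 0 0 1 0:
  step 0: A  (start)
  step 1: D  (read 0: A→D)
  step 2: F  (read 1: D→F)
  step 3: C  (read 1: F→C)
  step 4: B  (read 0: C→B)
  step 5: E  (read 0: B→E)
  step 6: B  (read 0: E→B)   ← first repeat (B seen earlier)
  step 7: A  (read 1: B→A)
  step 8: D  (read 0: A→D)

The earliest repeat is at step j = 6: N is in B, which it already visited at step i = 4.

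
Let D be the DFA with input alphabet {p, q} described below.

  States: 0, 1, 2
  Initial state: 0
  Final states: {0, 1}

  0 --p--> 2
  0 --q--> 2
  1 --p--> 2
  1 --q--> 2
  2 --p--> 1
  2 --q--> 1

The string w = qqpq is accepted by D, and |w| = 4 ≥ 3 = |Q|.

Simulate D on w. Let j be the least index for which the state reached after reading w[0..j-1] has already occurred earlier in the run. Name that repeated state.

2

Run of D on w = q q p q:
  step 0: 0  (start)
  step 1: 2  (read q: 0→2)
  step 2: 1  (read q: 2→1)
  step 3: 2  (read p: 1→2)   ← first repeat (2 seen earlier)
  step 4: 1  (read q: 2→1)

The earliest repeat is at step j = 3: D is in 2, which it already visited at step i = 1.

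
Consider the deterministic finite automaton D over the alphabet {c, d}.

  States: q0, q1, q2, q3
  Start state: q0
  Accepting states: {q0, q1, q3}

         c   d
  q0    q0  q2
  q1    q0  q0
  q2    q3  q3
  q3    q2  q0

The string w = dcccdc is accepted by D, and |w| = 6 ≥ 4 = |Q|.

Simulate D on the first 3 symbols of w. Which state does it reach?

State sequence: q0 -d-> q2 -c-> q3 -c-> q2

After reading 3 characters, D is in state q2.
(This kind of state-tracing is the core of the pumping-lemma construction: with 4 states, pigeonhole forces a repeat within the first 4 steps.)

q2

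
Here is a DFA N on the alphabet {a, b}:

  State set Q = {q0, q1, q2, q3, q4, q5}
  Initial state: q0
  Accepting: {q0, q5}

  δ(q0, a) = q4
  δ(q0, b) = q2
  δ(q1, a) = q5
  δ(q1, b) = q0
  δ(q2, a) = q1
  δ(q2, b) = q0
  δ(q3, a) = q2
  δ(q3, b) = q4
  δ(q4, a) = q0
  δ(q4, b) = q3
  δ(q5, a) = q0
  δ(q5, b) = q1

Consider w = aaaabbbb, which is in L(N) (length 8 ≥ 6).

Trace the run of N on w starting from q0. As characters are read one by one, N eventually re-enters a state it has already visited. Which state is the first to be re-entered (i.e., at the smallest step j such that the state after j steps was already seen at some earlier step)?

State sequence: q0 -a-> q4 -a-> q0 -a-> q4 -a-> q0 -b-> q2 -b-> q0 -b-> q2 -b-> q0
First repeat at step 2: q0 was already visited.

The earliest repeat is at step j = 2: N is in q0, which it already visited at step i = 0.
With |Q| = 6, pigeonhole forces a state repeat no later than step 6; the substring read between the first and second visits to that state can be pumped.

q0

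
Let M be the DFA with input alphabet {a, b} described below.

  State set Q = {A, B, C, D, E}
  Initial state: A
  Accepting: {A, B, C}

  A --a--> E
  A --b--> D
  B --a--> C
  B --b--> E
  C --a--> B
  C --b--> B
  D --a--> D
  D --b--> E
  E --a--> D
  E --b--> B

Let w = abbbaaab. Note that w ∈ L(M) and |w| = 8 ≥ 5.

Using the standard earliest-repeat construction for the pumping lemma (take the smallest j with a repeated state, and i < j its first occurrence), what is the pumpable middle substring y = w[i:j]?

State sequence: A -a-> E -b-> B -b-> E -b-> B -a-> C -a-> B -a-> C -b-> B
First repeat at step 3: E was already visited.

So i = 1, j = 3, giving x = w[0:1] = a, y = w[1:3] = bb, z = w[3:8] = baaab.
Check: |xy| = 3 ≤ 5 and |y| = 2 ≥ 1. Reading y takes M from E back to E, so every xyⁱz is accepted.

bb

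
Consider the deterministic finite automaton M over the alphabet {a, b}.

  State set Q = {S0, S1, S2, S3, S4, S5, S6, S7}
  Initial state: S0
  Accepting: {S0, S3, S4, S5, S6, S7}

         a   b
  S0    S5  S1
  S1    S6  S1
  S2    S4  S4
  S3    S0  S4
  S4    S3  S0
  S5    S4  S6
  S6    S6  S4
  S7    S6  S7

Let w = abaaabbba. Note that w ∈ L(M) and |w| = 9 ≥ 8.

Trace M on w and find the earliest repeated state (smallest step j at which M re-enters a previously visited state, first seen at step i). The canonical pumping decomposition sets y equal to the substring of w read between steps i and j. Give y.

a

Run of M on w = a b a a a b b b a:
  step 0: S0  (start)
  step 1: S5  (read a: S0→S5)
  step 2: S6  (read b: S5→S6)
  step 3: S6  (read a: S6→S6)   ← first repeat (S6 seen earlier)
  step 4: S6  (read a: S6→S6)
  step 5: S6  (read a: S6→S6)
  step 6: S4  (read b: S6→S4)
  step 7: S0  (read b: S4→S0)
  step 8: S1  (read b: S0→S1)
  step 9: S6  (read a: S1→S6)

So i = 2, j = 3, giving x = w[0:2] = ab, y = w[2:3] = a, z = w[3:9] = aabbba.
Check: |xy| = 3 ≤ 8 and |y| = 1 ≥ 1. Reading y takes M from S6 back to S6, so every xyⁱz is accepted.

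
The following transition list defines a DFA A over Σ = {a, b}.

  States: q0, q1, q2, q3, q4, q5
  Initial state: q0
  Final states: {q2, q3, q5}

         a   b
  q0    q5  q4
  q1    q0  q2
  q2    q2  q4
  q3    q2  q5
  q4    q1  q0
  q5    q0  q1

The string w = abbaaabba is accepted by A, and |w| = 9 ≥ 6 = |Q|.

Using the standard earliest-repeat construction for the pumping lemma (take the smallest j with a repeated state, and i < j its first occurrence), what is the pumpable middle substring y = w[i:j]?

State sequence: q0 -a-> q5 -b-> q1 -b-> q2 -a-> q2 -a-> q2 -a-> q2 -b-> q4 -b-> q0 -a-> q5
First repeat at step 4: q2 was already visited.

So i = 3, j = 4, giving x = w[0:3] = abb, y = w[3:4] = a, z = w[4:9] = aabba.
Check: |xy| = 4 ≤ 6 and |y| = 1 ≥ 1. Reading y takes A from q2 back to q2, so every xyⁱz is accepted.

a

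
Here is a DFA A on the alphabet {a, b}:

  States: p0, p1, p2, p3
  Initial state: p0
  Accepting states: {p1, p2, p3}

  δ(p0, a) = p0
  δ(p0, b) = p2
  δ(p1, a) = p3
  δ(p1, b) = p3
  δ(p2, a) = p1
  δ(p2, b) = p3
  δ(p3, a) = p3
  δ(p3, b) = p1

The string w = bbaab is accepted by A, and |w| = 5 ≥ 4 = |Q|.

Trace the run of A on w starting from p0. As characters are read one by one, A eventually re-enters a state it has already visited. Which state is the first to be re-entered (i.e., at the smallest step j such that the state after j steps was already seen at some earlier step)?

State sequence: p0 -b-> p2 -b-> p3 -a-> p3 -a-> p3 -b-> p1
First repeat at step 3: p3 was already visited.

The earliest repeat is at step j = 3: A is in p3, which it already visited at step i = 2.
Since A has 4 states, any run of length ≥ 4 visits 4+1 states, so by pigeonhole some state repeats within the first 4 steps — that repeat gives the pumpable loop.

p3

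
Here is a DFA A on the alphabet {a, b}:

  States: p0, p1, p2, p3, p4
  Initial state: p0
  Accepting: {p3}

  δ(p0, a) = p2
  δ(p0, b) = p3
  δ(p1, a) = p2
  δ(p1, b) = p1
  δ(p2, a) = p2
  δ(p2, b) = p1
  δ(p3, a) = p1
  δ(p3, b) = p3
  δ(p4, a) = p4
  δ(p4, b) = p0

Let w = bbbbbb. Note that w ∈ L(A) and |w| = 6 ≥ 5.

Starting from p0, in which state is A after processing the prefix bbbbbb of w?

State sequence: p0 -b-> p3 -b-> p3 -b-> p3 -b-> p3 -b-> p3 -b-> p3

After reading 6 characters, A is in state p3.

p3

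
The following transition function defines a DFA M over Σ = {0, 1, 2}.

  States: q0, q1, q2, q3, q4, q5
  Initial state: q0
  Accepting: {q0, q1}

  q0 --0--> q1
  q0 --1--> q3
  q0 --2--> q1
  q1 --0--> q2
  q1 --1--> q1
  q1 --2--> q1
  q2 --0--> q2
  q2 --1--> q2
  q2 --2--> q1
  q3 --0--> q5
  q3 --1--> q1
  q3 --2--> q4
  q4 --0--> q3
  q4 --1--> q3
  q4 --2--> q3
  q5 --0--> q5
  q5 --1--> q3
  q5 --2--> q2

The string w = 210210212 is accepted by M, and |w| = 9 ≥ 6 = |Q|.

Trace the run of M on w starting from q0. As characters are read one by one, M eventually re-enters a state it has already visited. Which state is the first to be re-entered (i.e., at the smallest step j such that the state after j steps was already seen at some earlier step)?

State sequence: q0 -2-> q1 -1-> q1 -0-> q2 -2-> q1 -1-> q1 -0-> q2 -2-> q1 -1-> q1 -2-> q1
First repeat at step 2: q1 was already visited.

The earliest repeat is at step j = 2: M is in q1, which it already visited at step i = 1.
Pumping length from the standard proof: p = 6 (the number of states). The repeated state found above gives |xy| = j ≤ 6 and |y| = j − i ≥ 1.

q1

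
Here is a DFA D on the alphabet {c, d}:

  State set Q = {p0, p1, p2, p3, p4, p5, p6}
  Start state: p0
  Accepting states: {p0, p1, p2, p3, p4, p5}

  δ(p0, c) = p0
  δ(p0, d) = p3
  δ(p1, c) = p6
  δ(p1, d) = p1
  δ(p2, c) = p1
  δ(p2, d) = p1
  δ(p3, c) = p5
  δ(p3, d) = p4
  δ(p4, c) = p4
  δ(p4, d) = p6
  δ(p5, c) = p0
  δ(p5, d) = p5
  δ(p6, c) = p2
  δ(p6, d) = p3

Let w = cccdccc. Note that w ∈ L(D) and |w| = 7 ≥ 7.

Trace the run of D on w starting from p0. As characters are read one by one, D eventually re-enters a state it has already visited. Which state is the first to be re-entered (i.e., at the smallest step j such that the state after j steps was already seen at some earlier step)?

State sequence: p0 -c-> p0 -c-> p0 -c-> p0 -d-> p3 -c-> p5 -c-> p0 -c-> p0
First repeat at step 1: p0 was already visited.

The earliest repeat is at step j = 1: D is in p0, which it already visited at step i = 0.
Since D has 7 states, any run of length ≥ 7 visits 7+1 states, so by pigeonhole some state repeats within the first 7 steps — that repeat gives the pumpable loop.

p0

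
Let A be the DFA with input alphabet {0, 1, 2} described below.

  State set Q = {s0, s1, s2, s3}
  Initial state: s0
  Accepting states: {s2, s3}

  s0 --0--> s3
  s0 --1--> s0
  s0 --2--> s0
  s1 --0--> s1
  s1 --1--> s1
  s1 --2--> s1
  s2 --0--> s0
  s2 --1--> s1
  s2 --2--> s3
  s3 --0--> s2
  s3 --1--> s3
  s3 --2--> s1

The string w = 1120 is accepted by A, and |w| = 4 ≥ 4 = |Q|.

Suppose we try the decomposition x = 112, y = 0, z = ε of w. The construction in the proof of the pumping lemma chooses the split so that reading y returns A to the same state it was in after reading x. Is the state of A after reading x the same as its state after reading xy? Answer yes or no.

no

State sequence: s0 -1-> s0 -1-> s0 -2-> s0 -0-> s3

After x (step 3): s0. After xy (step 4): s3.
They differ (s0 ≠ s3), so y is not a cycle from the state after x; this split is not the one the pumping-lemma construction produces, and pumping y need not keep the string in L(A).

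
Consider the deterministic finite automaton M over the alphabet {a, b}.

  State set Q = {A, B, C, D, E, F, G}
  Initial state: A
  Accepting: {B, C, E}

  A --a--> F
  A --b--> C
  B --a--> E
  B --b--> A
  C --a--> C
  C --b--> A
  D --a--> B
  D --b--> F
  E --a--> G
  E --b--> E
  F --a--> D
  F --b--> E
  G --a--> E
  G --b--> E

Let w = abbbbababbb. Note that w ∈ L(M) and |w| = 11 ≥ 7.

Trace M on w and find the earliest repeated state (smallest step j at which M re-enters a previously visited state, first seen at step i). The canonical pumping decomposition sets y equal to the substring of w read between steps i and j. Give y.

State sequence: A -a-> F -b-> E -b-> E -b-> E -b-> E -a-> G -b-> E -a-> G -b-> E -b-> E -b-> E
First repeat at step 3: E was already visited.

So i = 2, j = 3, giving x = w[0:2] = ab, y = w[2:3] = b, z = w[3:11] = bbababbb.
Check: |xy| = 3 ≤ 7 and |y| = 1 ≥ 1. Reading y takes M from E back to E, so every xyⁱz is accepted.
The DFA has 7 states, so the proof of the pumping lemma guarantees a repeated state among the first 7+1 visited; the segment between the two visits is the pumpable y.

b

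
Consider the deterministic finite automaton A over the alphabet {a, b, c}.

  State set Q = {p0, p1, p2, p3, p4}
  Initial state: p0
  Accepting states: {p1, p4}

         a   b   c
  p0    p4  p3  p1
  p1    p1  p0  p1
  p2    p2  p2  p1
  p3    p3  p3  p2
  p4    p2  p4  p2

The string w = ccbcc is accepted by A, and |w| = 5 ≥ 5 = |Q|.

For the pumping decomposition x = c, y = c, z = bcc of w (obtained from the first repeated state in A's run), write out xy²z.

xy^2z = c·c·c·bcc = cccbcc.
Reading y = c takes A from p1 back to p1, so after x·y·y the machine is still in p1, and z then leads to the accepting state p1. Hence cccbcc ∈ L(A).

cccbcc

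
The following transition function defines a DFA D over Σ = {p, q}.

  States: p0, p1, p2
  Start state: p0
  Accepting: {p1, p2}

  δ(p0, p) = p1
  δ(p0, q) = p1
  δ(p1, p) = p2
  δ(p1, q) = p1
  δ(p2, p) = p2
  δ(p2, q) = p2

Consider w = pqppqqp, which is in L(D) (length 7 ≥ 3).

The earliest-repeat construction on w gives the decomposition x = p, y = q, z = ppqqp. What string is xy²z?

xy^2z = p·q·q·ppqqp = pqqppqqp.
Reading y = q takes D from p1 back to p1, so after x·y·y the machine is still in p1, and z then leads to the accepting state p2. Hence pqqppqqp ∈ L(D).

pqqppqqp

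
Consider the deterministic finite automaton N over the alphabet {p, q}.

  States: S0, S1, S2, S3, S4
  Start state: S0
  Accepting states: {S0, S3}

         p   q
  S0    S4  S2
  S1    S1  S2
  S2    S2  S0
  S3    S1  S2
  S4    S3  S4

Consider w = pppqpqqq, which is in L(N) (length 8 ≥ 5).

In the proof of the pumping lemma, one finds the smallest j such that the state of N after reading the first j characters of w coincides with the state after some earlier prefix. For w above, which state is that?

State sequence: S0 -p-> S4 -p-> S3 -p-> S1 -q-> S2 -p-> S2 -q-> S0 -q-> S2 -q-> S0
First repeat at step 5: S2 was already visited.

The earliest repeat is at step j = 5: N is in S2, which it already visited at step i = 4.
Since N has 5 states, any run of length ≥ 5 visits 5+1 states, so by pigeonhole some state repeats within the first 5 steps — that repeat gives the pumpable loop.

S2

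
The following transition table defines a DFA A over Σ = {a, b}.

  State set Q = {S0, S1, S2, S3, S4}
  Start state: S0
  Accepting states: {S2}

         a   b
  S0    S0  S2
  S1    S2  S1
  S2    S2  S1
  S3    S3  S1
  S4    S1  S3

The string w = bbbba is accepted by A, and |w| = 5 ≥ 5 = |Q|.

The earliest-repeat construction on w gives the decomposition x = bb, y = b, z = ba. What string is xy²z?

bbbbba

xy^2z = bb·b·b·ba = bbbbba.
Reading y = b takes A from S1 back to S1, so after x·y·y the machine is still in S1, and z then leads to the accepting state S2. Hence bbbbba ∈ L(A).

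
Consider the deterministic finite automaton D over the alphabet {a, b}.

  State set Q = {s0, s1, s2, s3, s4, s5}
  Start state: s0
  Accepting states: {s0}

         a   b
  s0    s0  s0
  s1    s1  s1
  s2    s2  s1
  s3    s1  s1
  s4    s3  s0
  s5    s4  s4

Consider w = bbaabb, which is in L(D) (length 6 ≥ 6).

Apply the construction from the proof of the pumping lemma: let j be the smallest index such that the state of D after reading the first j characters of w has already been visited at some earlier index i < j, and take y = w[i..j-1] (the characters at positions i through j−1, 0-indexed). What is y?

b

State sequence: s0 -b-> s0 -b-> s0 -a-> s0 -a-> s0 -b-> s0 -b-> s0
First repeat at step 1: s0 was already visited.

So i = 0, j = 1, giving x = w[0:0] = ε, y = w[0:1] = b, z = w[1:6] = baabb.
Check: |xy| = 1 ≤ 6 and |y| = 1 ≥ 1. Reading y takes D from s0 back to s0, so every xyⁱz is accepted.
Pumping length from the standard proof: p = 6 (the number of states). The repeated state found above gives |xy| = j ≤ 6 and |y| = j − i ≥ 1.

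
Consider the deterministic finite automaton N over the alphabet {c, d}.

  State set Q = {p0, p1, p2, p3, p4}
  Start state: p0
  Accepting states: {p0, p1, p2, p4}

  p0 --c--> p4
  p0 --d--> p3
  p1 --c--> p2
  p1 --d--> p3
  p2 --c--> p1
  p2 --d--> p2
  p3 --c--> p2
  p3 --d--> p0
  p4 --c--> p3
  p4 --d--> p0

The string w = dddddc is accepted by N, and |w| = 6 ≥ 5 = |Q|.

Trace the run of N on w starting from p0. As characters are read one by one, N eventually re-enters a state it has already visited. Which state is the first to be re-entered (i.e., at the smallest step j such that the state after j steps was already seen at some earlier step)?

p0

Run of N on w = d d d d d c:
  step 0: p0  (start)
  step 1: p3  (read d: p0→p3)
  step 2: p0  (read d: p3→p0)   ← first repeat (p0 seen earlier)
  step 3: p3  (read d: p0→p3)
  step 4: p0  (read d: p3→p0)
  step 5: p3  (read d: p0→p3)
  step 6: p2  (read c: p3→p2)

The earliest repeat is at step j = 2: N is in p0, which it already visited at step i = 0.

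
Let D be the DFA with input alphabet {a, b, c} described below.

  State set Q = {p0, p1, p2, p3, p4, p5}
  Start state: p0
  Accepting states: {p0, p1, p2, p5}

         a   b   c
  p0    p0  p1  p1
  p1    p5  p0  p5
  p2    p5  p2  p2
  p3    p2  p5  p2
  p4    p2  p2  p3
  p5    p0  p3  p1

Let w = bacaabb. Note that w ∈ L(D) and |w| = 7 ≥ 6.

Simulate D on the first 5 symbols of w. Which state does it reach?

Run of D on the first 5 characters of w = b a c a a:
  step 0: p0  (start)
  step 1: p1  (read b: p0→p1)
  step 2: p5  (read a: p1→p5)
  step 3: p1  (read c: p5→p1)
  step 4: p5  (read a: p1→p5)
  step 5: p0  (read a: p5→p0)

After reading 5 characters, D is in state p0.

p0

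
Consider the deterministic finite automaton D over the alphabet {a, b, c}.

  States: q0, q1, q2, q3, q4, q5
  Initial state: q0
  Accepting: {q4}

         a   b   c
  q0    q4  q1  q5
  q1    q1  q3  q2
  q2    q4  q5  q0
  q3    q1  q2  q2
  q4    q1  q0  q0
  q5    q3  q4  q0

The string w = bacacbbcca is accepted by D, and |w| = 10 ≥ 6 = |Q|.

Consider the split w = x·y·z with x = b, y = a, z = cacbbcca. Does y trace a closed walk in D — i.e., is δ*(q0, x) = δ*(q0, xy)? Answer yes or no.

State sequence: q0 -b-> q1 -a-> q1

After x (step 1): q1. After xy (step 2): q1.
They match, so y = a drives D around a cycle from q1 back to itself; pumping y any number of times keeps D in q1 before reading z, and xyⁱz ∈ L(D) for every i ≥ 0.

yes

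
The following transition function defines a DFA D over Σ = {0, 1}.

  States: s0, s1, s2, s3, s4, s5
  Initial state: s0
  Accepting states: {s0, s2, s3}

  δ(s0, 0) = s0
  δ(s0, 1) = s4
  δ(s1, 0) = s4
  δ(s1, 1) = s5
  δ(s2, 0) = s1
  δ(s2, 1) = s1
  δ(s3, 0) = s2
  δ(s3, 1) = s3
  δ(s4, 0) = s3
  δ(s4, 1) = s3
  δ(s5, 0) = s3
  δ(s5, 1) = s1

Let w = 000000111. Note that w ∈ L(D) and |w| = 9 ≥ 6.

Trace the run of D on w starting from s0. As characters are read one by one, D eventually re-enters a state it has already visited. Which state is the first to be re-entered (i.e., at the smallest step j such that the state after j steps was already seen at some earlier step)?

Run of D on w = 0 0 0 0 0 0 1 1 1:
  step 0: s0  (start)
  step 1: s0  (read 0: s0→s0)   ← first repeat (s0 seen earlier)
  step 2: s0  (read 0: s0→s0)
  step 3: s0  (read 0: s0→s0)
  step 4: s0  (read 0: s0→s0)
  step 5: s0  (read 0: s0→s0)
  step 6: s0  (read 0: s0→s0)
  step 7: s4  (read 1: s0→s4)
  step 8: s3  (read 1: s4→s3)
  step 9: s3  (read 1: s3→s3)

The earliest repeat is at step j = 1: D is in s0, which it already visited at step i = 0.

s0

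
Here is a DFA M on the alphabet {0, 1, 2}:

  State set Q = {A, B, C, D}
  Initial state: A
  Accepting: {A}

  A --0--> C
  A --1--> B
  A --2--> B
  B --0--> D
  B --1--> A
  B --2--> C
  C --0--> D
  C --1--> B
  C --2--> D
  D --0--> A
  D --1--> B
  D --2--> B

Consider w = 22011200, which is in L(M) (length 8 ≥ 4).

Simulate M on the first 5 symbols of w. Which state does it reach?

State sequence: A -2-> B -2-> C -0-> D -1-> B -1-> A

After reading 5 characters, M is in state A.

A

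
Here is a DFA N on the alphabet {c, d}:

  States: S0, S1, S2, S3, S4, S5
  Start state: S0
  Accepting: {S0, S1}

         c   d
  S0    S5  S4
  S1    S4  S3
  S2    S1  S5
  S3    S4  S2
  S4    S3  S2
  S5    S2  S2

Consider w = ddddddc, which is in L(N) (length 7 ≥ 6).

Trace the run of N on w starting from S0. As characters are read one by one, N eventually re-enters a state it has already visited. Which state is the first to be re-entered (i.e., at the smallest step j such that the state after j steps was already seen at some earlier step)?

State sequence: S0 -d-> S4 -d-> S2 -d-> S5 -d-> S2 -d-> S5 -d-> S2 -c-> S1
First repeat at step 4: S2 was already visited.

The earliest repeat is at step j = 4: N is in S2, which it already visited at step i = 2.
With |Q| = 6, pigeonhole forces a state repeat no later than step 6; the substring read between the first and second visits to that state can be pumped.

S2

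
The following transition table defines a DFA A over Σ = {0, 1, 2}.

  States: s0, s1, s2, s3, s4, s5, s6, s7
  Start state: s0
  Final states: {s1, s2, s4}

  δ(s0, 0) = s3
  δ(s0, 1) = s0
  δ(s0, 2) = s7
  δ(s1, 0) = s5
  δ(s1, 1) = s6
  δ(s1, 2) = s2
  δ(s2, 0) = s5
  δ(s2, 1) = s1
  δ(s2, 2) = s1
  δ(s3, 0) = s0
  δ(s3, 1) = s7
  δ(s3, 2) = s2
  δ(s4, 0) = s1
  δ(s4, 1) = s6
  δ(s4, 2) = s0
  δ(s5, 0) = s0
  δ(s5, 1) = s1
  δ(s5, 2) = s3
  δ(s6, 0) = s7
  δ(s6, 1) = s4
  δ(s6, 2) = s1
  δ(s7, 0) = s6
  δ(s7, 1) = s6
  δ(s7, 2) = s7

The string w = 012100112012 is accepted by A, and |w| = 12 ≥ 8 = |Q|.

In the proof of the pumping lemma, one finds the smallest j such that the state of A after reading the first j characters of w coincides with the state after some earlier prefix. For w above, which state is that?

s7

Run of A on w = 0 1 2 1 0 0 1 1 2 0 1 2:
  step 0: s0  (start)
  step 1: s3  (read 0: s0→s3)
  step 2: s7  (read 1: s3→s7)
  step 3: s7  (read 2: s7→s7)   ← first repeat (s7 seen earlier)
  step 4: s6  (read 1: s7→s6)
  step 5: s7  (read 0: s6→s7)
  step 6: s6  (read 0: s7→s6)
  step 7: s4  (read 1: s6→s4)
  step 8: s6  (read 1: s4→s6)
  step 9: s1  (read 2: s6→s1)
  step 10: s5  (read 0: s1→s5)
  step 11: s1  (read 1: s5→s1)
  step 12: s2  (read 2: s1→s2)

The earliest repeat is at step j = 3: A is in s7, which it already visited at step i = 2.
With |Q| = 8, pigeonhole forces a state repeat no later than step 8; the substring read between the first and second visits to that state can be pumped.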